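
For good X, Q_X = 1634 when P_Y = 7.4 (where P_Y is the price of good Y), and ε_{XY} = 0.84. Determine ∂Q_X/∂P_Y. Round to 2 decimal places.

ε = (∂Q_X/∂P_Y)·(P_Y/Q_X) ⇒ ∂Q_X/∂P_Y = ε·Q_X/P_Y = 0.84 × 1634/7.4 ≈ 185.48.

185.48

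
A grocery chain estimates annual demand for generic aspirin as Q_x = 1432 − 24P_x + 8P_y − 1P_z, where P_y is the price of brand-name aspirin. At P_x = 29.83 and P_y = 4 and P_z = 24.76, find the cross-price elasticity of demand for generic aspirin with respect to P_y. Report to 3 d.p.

At P_x = 29.83 and P_y = 4 and P_z = 24.76: Q_x = 723.32.
∂Q_x/∂P_y = 8.
ε = (∂Q_x/∂P_y)(P_y/Q_x) = 8 × (4/723.32) ≈ 0.044.
Since ε > 0, generic aspirin and brand-name aspirin are substitutes.

0.044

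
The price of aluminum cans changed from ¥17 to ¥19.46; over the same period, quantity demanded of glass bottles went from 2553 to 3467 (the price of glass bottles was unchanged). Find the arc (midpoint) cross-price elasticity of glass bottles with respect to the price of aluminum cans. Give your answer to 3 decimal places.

2.250

ΔQ_A = 3467 − 2553 = 914; ΔP_B = 19.46 − 17 = 2.46.
Midpoints: Q̄_A = 3010.0, P̄_B = 18.23.
ε = (ΔQ_A/Q̄_A)/(ΔP_B/P̄_B) = (914/3010.0)/(2.46/18.23) ≈ 2.250.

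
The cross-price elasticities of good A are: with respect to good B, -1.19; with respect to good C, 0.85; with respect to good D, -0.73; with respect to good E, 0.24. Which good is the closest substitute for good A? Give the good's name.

Substitutes have ε > 0. Among the positive values, 0.85 (good C) is largest.

good C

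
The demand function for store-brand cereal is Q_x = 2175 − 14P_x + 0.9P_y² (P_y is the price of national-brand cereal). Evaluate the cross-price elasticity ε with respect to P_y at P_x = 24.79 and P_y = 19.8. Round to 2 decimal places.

At P_x = 24.79 and P_y = 19.8: Q_x = 2180.776.
∂Q_x/∂P_y = 1.8P_y = 1.8(19.8) = 35.6400.
ε = (∂Q_x/∂P_y)(P_y/Q_x) = 35.6400 × (19.8/2180.776) ≈ 0.32.
ε > 0: substitutes.

0.32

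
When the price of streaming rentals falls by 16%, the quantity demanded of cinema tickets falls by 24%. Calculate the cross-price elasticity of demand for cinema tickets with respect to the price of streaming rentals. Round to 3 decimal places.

1.500

ε = (%ΔQ of cinema tickets) / (%ΔP of streaming rentals) = (-24%) / (-16%) ≈ 1.500.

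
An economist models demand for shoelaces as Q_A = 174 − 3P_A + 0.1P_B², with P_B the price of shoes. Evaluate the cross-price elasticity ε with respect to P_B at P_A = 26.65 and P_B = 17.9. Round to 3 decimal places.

At P_A = 26.65 and P_B = 17.9: Q_A = 126.091.
∂Q_A/∂P_B = 0.2P_B = 0.2(17.9) = 3.5800.
ε = (∂Q_A/∂P_B)(P_B/Q_A) = 3.5800 × (17.9/126.091) ≈ 0.508.

0.508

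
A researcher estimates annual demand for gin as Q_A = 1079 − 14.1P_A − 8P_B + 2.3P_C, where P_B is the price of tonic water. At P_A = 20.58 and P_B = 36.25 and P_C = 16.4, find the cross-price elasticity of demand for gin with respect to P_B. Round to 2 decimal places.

-0.54

At P_A = 20.58 and P_B = 36.25 and P_C = 16.4: Q_A = 536.542.
∂Q_A/∂P_B = -8.
ε = (∂Q_A/∂P_B)(P_B/Q_A) = -8 × (36.25/536.542) ≈ -0.54.
Since ε < 0, gin and tonic water are complements.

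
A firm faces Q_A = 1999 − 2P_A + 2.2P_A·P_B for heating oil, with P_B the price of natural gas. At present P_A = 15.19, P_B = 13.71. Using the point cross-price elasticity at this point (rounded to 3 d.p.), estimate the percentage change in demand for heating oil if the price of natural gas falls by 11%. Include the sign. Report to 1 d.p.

At P_A = 15.19, P_B = 13.71: Q_A = 2426.781.
∂Q_A/∂P_B = 2.2P_A = 33.4180.
ε = (∂Q_A/∂P_B)(P_B/Q_A) = 33.4180 × 13.71/2426.781 ≈ 0.189.
%ΔQ_A ≈ ε × %ΔP_B = 0.189 × (-11%) = -2.1%.

-2.1%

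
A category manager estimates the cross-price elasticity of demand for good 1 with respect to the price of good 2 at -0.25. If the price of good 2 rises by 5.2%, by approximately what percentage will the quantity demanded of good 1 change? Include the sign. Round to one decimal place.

%ΔQ ≈ ε × %ΔP of good 2 = -0.25 × (5.2%) = -1.3%.
Demand for good 1 falls by about 1.3%.

-1.3%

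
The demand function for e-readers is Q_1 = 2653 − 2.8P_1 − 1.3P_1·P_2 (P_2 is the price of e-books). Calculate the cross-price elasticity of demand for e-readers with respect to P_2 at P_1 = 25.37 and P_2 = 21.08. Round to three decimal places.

At P_1 = 25.37 and P_2 = 21.08: Q_1 = 1886.725.
∂Q_1/∂P_2 = -1.3P_1 = -1.3(25.37) = -32.9810.
ε = (∂Q_1/∂P_2)(P_2/Q_1) = -32.9810 × (21.08/1886.725) ≈ -0.368.

-0.368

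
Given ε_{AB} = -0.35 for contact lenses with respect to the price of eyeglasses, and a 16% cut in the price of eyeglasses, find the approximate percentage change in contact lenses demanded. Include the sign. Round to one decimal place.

5.6%

%ΔQ ≈ ε × %ΔP of eyeglasses = -0.35 × (-16%) = 5.6%.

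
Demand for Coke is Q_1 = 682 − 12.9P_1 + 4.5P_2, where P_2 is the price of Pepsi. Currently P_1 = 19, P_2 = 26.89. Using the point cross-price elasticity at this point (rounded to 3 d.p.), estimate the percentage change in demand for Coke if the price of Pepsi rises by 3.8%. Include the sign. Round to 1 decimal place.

At P_1 = 19, P_2 = 26.89: Q_1 = 557.905.
∂Q_1/∂P_2 = 4.5.
ε = (∂Q_1/∂P_2)(P_2/Q_1) = 4.5000 × 26.89/557.905 ≈ 0.217.
%ΔQ_1 ≈ ε × %ΔP_2 = 0.217 × (3.8%) = 0.8%.

0.8%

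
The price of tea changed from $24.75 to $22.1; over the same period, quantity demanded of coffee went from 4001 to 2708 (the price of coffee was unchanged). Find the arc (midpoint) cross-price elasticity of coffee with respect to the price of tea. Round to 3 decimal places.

ΔQ_A = 2708 − 4001 = -1293; ΔP_B = 22.1 − 24.75 = -2.65.
Midpoints: Q̄_A = 3354.5, P̄_B = 23.43.
ε = (ΔQ_A/Q̄_A)/(ΔP_B/P̄_B) = (-1293/3354.5)/(-2.65/23.43) ≈ 3.407.

3.407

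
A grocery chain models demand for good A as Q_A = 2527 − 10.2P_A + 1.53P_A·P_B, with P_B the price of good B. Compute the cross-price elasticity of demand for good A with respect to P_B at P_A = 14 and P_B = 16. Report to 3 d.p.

0.126

At P_A = 14 and P_B = 16: Q_A = 2726.92.
∂Q_A/∂P_B = 1.53P_A = 1.53(14) = 21.4200.
ε = (∂Q_A/∂P_B)(P_B/Q_A) = 21.4200 × (16/2726.92) ≈ 0.126.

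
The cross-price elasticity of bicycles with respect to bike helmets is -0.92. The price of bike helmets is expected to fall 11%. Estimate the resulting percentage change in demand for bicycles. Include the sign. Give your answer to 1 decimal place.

10.1%

%ΔQ ≈ ε × %ΔP of bike helmets = -0.92 × (-11%) = 10.1%.
Demand for bicycles rises by about 10.1%.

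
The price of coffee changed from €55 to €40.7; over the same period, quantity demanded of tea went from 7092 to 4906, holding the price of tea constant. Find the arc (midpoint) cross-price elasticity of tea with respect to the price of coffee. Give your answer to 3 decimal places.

1.219

ΔQ_A = 4906 − 7092 = -2186; ΔP_B = 40.7 − 55 = -14.3.
Midpoints: Q̄_A = 5999.0, P̄_B = 47.85.
ε = (ΔQ_A/Q̄_A)/(ΔP_B/P̄_B) = (-2186/5999.0)/(-14.3/47.85) ≈ 1.219.
ε > 0: tea and coffee are substitutes.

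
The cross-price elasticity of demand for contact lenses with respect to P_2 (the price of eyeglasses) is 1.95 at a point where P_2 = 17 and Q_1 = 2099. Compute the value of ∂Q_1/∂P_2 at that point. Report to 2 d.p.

ε = (∂Q_1/∂P_2)·(P_2/Q_1) ⇒ ∂Q_1/∂P_2 = ε·Q_1/P_2 = 1.95 × 2099/17 ≈ 240.77.

240.77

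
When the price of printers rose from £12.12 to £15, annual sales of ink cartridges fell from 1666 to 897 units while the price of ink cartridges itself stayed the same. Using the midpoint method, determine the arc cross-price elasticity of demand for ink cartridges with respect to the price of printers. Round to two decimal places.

-2.83

ΔQ_A = 897 − 1666 = -769; ΔP_B = 15 − 12.12 = 2.88.
Midpoints: Q̄_A = 1281.5, P̄_B = 13.56.
ε = (ΔQ_A/Q̄_A)/(ΔP_B/P̄_B) = (-769/1281.5)/(2.88/13.56) ≈ -2.83.
ε < 0: ink cartridges and printers are complements.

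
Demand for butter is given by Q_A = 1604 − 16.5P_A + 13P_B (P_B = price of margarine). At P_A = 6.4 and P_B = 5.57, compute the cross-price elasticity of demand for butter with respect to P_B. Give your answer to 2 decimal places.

0.05

At P_A = 6.4 and P_B = 5.57: Q_A = 1570.81.
∂Q_A/∂P_B = 13.
ε = (∂Q_A/∂P_B)(P_B/Q_A) = 13 × (5.57/1570.81) ≈ 0.05.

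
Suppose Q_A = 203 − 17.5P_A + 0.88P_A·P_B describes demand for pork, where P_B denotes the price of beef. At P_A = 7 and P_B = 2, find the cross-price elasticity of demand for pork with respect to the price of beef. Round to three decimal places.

At P_A = 7 and P_B = 2: Q_A = 92.82.
∂Q_A/∂P_B = 0.88P_A = 0.88(7) = 6.1600.
ε = (∂Q_A/∂P_B)(P_B/Q_A) = 6.1600 × (2/92.82) ≈ 0.133.
ε > 0: substitutes.

0.133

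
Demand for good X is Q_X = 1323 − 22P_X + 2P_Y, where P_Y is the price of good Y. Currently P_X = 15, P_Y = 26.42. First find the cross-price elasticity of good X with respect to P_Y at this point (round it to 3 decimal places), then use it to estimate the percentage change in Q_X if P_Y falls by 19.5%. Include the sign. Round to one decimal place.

-1.0%

At P_X = 15, P_Y = 26.42: Q_X = 1045.84.
∂Q_X/∂P_Y = 2.
ε = (∂Q_X/∂P_Y)(P_Y/Q_X) = 2.0000 × 26.42/1045.84 ≈ 0.051.
%ΔQ_X ≈ ε × %ΔP_Y = 0.051 × (-19.5%) = -1.0%.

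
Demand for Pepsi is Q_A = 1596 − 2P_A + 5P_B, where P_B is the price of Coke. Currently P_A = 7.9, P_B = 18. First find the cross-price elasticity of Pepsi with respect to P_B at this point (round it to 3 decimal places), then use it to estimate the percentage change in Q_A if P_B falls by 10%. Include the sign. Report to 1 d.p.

At P_A = 7.9, P_B = 18: Q_A = 1670.2.
∂Q_A/∂P_B = 5.
ε = (∂Q_A/∂P_B)(P_B/Q_A) = 5.0000 × 18/1670.2 ≈ 0.054.
%ΔQ_A ≈ ε × %ΔP_B = 0.054 × (-10%) = -0.5%.

-0.5%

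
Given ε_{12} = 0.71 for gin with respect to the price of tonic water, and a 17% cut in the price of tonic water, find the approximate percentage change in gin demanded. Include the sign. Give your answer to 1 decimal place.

-12.1%

%ΔQ ≈ ε × %ΔP of tonic water = 0.71 × (-17%) = -12.1%.
Demand for gin falls by about 12.1%.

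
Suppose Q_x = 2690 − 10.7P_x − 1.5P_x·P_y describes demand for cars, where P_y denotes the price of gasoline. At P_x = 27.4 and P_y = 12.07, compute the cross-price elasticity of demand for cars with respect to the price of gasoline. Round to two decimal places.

At P_x = 27.4 and P_y = 12.07: Q_x = 1900.743.
∂Q_x/∂P_y = -1.5P_x = -1.5(27.4) = -41.1000.
ε = (∂Q_x/∂P_y)(P_y/Q_x) = -41.1000 × (12.07/1900.743) ≈ -0.26.
ε < 0: complements.

-0.26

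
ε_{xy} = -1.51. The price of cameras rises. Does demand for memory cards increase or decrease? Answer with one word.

ε < 0 and the price of cameras rises, so the quantity of memory cards moves in the opposite direction: it decreases.

decrease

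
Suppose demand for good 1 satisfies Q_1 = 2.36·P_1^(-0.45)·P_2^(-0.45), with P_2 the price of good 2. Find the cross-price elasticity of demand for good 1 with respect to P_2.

In a log-linear (constant-elasticity) demand function, the coefficient on the exponent of P_2 is the cross-price elasticity.
ε = -0.45. Negative, so good 1 and good 2 are complements.

-0.45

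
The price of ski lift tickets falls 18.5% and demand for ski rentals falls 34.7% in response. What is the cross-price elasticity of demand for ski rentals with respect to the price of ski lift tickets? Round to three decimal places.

ε = (%ΔQ of ski rentals) / (%ΔP of ski lift tickets) = (-34.7%) / (-18.5%) ≈ 1.876.
Positive cross-price elasticity: substitutes.

1.876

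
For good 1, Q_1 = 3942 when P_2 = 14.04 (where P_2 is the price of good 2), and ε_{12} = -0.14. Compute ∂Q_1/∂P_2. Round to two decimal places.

ε = (∂Q_1/∂P_2)·(P_2/Q_1) ⇒ ∂Q_1/∂P_2 = ε·Q_1/P_2 = -0.14 × 3942/14.04 ≈ -39.31.

-39.31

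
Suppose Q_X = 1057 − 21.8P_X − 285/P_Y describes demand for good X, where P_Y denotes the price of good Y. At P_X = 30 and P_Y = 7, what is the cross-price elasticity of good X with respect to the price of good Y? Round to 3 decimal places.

0.112

At P_X = 30 and P_Y = 7: Q_X = 362.286.
∂Q_X/∂P_Y = 285/P_Y² = 5.8163.
ε = (∂Q_X/∂P_Y)(P_Y/Q_X) = 5.8163 × (7/362.286) ≈ 0.112.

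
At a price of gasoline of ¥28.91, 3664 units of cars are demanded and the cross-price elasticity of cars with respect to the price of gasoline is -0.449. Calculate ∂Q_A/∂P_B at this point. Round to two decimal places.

ε = (∂Q_A/∂P_B)·(P_B/Q_A) ⇒ ∂Q_A/∂P_B = ε·Q_A/P_B = -0.449 × 3664/28.91 ≈ -56.91.

-56.91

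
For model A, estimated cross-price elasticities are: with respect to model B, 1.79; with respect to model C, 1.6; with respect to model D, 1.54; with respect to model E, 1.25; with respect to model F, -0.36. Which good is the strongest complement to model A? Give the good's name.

Complements have ε < 0. The most negative value is -0.36 (model F).

model F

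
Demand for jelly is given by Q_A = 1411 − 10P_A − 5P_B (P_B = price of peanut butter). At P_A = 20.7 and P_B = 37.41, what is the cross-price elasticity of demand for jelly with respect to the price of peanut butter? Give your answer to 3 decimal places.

-0.184

At P_A = 20.7 and P_B = 37.41: Q_A = 1016.95.
∂Q_A/∂P_B = -5.
ε = (∂Q_A/∂P_B)(P_B/Q_A) = -5 × (37.41/1016.95) ≈ -0.184.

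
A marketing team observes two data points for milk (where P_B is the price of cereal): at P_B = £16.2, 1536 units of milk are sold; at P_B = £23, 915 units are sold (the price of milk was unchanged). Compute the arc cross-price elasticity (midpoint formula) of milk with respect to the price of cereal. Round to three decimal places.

ΔQ_A = 915 − 1536 = -621; ΔP_B = 23 − 16.2 = 6.8.
Midpoints: Q̄_A = 1225.5, P̄_B = 19.60.
ε = (ΔQ_A/Q̄_A)/(ΔP_B/P̄_B) = (-621/1225.5)/(6.8/19.60) ≈ -1.461.
ε < 0: milk and cereal are complements.

-1.461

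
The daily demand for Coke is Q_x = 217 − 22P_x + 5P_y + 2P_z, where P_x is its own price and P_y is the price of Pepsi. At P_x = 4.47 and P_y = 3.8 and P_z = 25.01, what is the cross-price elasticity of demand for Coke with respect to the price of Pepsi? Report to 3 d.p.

At P_x = 4.47 and P_y = 3.8 and P_z = 25.01: Q_x = 187.68.
∂Q_x/∂P_y = 5.
ε = (∂Q_x/∂P_y)(P_y/Q_x) = 5 × (3.8/187.68) ≈ 0.101.
Since ε > 0, Coke and Pepsi are substitutes.

0.101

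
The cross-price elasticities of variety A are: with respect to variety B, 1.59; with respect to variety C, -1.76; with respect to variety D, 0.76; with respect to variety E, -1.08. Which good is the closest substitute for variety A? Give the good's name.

variety B

Substitutes have ε > 0. Among the positive values, 1.59 (variety B) is largest.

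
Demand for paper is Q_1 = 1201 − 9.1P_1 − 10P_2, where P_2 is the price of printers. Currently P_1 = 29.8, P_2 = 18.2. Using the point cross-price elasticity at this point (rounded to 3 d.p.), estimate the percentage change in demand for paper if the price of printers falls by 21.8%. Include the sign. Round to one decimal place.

5.3%

At P_1 = 29.8, P_2 = 18.2: Q_1 = 747.82.
∂Q_1/∂P_2 = -10.
ε = (∂Q_1/∂P_2)(P_2/Q_1) = -10.0000 × 18.2/747.82 ≈ -0.243.
%ΔQ_1 ≈ ε × %ΔP_2 = -0.243 × (-21.8%) = 5.3%.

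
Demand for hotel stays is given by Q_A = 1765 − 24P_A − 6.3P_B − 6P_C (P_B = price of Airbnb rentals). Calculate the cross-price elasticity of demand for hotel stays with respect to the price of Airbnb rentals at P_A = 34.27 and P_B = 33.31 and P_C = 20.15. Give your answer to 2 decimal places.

-0.34

At P_A = 34.27 and P_B = 33.31 and P_C = 20.15: Q_A = 611.767.
∂Q_A/∂P_B = -6.3.
ε = (∂Q_A/∂P_B)(P_B/Q_A) = -6.3 × (33.31/611.767) ≈ -0.34.
Since ε < 0, hotel stays and Airbnb rentals are complements.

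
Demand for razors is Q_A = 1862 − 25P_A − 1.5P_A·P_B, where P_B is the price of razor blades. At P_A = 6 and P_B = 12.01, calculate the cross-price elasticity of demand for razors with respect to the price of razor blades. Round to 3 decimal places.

At P_A = 6 and P_B = 12.01: Q_A = 1603.91.
∂Q_A/∂P_B = -1.5P_A = -1.5(6) = -9.0000.
ε = (∂Q_A/∂P_B)(P_B/Q_A) = -9.0000 × (12.01/1603.91) ≈ -0.067.

-0.067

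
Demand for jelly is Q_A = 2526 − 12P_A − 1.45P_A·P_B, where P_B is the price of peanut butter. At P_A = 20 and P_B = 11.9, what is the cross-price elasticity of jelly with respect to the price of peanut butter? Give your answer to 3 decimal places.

-0.178

At P_A = 20 and P_B = 11.9: Q_A = 1940.9.
∂Q_A/∂P_B = -1.45P_A = -1.45(20) = -29.0000.
ε = (∂Q_A/∂P_B)(P_B/Q_A) = -29.0000 × (11.9/1940.9) ≈ -0.178.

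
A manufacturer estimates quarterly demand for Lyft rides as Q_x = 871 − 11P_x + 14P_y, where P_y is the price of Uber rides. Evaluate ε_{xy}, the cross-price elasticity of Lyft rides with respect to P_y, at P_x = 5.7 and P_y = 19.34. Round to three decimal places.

0.251

At P_x = 5.7 and P_y = 19.34: Q_x = 1079.06.
∂Q_x/∂P_y = 14.
ε = (∂Q_x/∂P_y)(P_y/Q_x) = 14 × (19.34/1079.06) ≈ 0.251.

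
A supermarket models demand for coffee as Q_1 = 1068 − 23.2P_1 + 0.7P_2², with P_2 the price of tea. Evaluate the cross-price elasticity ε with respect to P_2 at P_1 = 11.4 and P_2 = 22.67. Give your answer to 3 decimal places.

At P_1 = 11.4 and P_2 = 22.67: Q_1 = 1163.270.
∂Q_1/∂P_2 = 1.4P_2 = 1.4(22.67) = 31.7380.
ε = (∂Q_1/∂P_2)(P_2/Q_1) = 31.7380 × (22.67/1163.270) ≈ 0.619.

0.619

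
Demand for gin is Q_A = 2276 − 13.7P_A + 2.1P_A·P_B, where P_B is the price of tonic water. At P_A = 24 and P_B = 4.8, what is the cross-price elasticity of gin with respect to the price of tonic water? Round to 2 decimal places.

0.11

At P_A = 24 and P_B = 4.8: Q_A = 2189.12.
∂Q_A/∂P_B = 2.1P_A = 2.1(24) = 50.4000.
ε = (∂Q_A/∂P_B)(P_B/Q_A) = 50.4000 × (4.8/2189.12) ≈ 0.11.
ε > 0: substitutes.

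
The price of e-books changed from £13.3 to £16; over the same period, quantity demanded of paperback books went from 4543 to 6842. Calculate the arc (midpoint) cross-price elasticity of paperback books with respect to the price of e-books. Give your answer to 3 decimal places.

ΔQ_A = 6842 − 4543 = 2299; ΔP_B = 16 − 13.3 = 2.7.
Midpoints: Q̄_A = 5692.5, P̄_B = 14.65.
ε = (ΔQ_A/Q̄_A)/(ΔP_B/P̄_B) = (2299/5692.5)/(2.7/14.65) ≈ 2.191.

2.191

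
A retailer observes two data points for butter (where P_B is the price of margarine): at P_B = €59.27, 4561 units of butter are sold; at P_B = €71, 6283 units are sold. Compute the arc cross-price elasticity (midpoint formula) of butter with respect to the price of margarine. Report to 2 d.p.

ΔQ_A = 6283 − 4561 = 1722; ΔP_B = 71 − 59.27 = 11.73.
Midpoints: Q̄_A = 5422.0, P̄_B = 65.14.
ε = (ΔQ_A/Q̄_A)/(ΔP_B/P̄_B) = (1722/5422.0)/(11.73/65.14) ≈ 1.76.

1.76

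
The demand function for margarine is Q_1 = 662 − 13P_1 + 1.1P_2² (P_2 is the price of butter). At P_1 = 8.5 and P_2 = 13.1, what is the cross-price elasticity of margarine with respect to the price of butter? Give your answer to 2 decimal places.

At P_1 = 8.5 and P_2 = 13.1: Q_1 = 740.271.
∂Q_1/∂P_2 = 2.2P_2 = 2.2(13.1) = 28.8200.
ε = (∂Q_1/∂P_2)(P_2/Q_1) = 28.8200 × (13.1/740.271) ≈ 0.51.
ε > 0: substitutes.

0.51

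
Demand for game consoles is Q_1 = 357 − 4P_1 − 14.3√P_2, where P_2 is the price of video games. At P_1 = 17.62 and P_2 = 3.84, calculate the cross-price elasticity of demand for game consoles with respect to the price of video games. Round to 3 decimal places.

At P_1 = 17.62 and P_2 = 3.84: Q_1 = 258.498.
∂Q_1/∂P_2 = -14.3/(2√P_2) = -14.3/(2√3.84) = -3.6487.
ε = (∂Q_1/∂P_2)(P_2/Q_1) = -3.6487 × (3.84/258.498) ≈ -0.054.

-0.054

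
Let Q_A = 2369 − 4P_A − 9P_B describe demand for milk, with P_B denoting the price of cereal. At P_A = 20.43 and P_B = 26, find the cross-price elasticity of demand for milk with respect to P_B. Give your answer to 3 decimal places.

-0.114

At P_A = 20.43 and P_B = 26: Q_A = 2053.28.
∂Q_A/∂P_B = -9.
ε = (∂Q_A/∂P_B)(P_B/Q_A) = -9 × (26/2053.28) ≈ -0.114.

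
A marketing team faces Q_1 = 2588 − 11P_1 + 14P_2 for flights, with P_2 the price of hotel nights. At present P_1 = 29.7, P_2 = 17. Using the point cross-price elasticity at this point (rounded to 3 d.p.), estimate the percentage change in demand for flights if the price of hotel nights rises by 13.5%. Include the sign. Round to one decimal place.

At P_1 = 29.7, P_2 = 17: Q_1 = 2499.3.
∂Q_1/∂P_2 = 14.
ε = (∂Q_1/∂P_2)(P_2/Q_1) = 14.0000 × 17/2499.3 ≈ 0.095.
%ΔQ_1 ≈ ε × %ΔP_2 = 0.095 × (13.5%) = 1.3%.

1.3%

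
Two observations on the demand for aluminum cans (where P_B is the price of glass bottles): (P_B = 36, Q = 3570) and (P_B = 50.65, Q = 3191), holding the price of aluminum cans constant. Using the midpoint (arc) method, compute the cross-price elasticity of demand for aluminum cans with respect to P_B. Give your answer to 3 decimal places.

ΔQ_A = 3191 − 3570 = -379; ΔP_B = 50.65 − 36 = 14.65.
Midpoints: Q̄_A = 3380.5, P̄_B = 43.33.
ε = (ΔQ_A/Q̄_A)/(ΔP_B/P̄_B) = (-379/3380.5)/(14.65/43.33) ≈ -0.332.

-0.332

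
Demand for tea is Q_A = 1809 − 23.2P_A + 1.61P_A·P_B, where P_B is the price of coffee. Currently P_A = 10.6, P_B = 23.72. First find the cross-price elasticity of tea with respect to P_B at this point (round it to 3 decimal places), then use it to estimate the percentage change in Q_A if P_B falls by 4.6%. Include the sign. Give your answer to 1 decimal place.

-0.9%

At P_A = 10.6, P_B = 23.72: Q_A = 1967.886.
∂Q_A/∂P_B = 1.61P_A = 17.0660.
ε = (∂Q_A/∂P_B)(P_B/Q_A) = 17.0660 × 23.72/1967.886 ≈ 0.206.
%ΔQ_A ≈ ε × %ΔP_B = 0.206 × (-4.6%) = -0.9%.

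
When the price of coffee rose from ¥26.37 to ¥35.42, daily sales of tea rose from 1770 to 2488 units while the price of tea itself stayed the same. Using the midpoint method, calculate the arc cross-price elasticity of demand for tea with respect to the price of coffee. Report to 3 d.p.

1.151

ΔQ_A = 2488 − 1770 = 718; ΔP_B = 35.42 − 26.37 = 9.05.
Midpoints: Q̄_A = 2129.0, P̄_B = 30.90.
ε = (ΔQ_A/Q̄_A)/(ΔP_B/P̄_B) = (718/2129.0)/(9.05/30.90) ≈ 1.151.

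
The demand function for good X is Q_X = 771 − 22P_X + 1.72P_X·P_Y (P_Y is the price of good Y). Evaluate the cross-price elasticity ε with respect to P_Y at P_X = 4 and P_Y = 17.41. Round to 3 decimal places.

0.149

At P_X = 4 and P_Y = 17.41: Q_X = 802.781.
∂Q_X/∂P_Y = 1.72P_X = 1.72(4) = 6.8800.
ε = (∂Q_X/∂P_Y)(P_Y/Q_X) = 6.8800 × (17.41/802.781) ≈ 0.149.
ε > 0: substitutes.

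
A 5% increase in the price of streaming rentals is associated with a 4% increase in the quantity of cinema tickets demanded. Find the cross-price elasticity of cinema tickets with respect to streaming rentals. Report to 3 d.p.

ε = (%ΔQ of cinema tickets) / (%ΔP of streaming rentals) = (4%) / (5%) ≈ 0.800.
Positive cross-price elasticity: substitutes.

0.800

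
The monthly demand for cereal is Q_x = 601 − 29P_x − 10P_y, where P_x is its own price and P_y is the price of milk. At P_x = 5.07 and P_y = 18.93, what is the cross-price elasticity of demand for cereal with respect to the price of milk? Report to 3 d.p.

-0.715

At P_x = 5.07 and P_y = 18.93: Q_x = 264.67.
∂Q_x/∂P_y = -10.
ε = (∂Q_x/∂P_y)(P_y/Q_x) = -10 × (18.93/264.67) ≈ -0.715.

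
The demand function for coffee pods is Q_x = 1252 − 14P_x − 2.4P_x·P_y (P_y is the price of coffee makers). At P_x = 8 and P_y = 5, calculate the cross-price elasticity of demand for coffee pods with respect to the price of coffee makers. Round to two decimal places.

-0.09

At P_x = 8 and P_y = 5: Q_x = 1044.
∂Q_x/∂P_y = -2.4P_x = -2.4(8) = -19.2000.
ε = (∂Q_x/∂P_y)(P_y/Q_x) = -19.2000 × (5/1044) ≈ -0.09.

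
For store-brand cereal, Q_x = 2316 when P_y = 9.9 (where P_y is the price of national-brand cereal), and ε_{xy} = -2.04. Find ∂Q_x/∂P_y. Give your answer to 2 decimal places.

ε = (∂Q_x/∂P_y)·(P_y/Q_x) ⇒ ∂Q_x/∂P_y = ε·Q_x/P_y = -2.04 × 2316/9.9 ≈ -477.24.

-477.24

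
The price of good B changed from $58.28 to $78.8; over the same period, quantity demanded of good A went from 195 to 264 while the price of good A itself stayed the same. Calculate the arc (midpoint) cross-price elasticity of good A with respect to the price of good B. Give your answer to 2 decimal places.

ΔQ_A = 264 − 195 = 69; ΔP_B = 78.8 − 58.28 = 20.52.
Midpoints: Q̄_A = 229.5, P̄_B = 68.54.
ε = (ΔQ_A/Q̄_A)/(ΔP_B/P̄_B) = (69/229.5)/(20.52/68.54) ≈ 1.00.

1.00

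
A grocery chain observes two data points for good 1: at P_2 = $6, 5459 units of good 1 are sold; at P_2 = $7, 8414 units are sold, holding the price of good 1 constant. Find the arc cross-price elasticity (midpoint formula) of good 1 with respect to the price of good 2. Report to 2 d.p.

ΔQ_1 = 8414 − 5459 = 2955; ΔP_2 = 7 − 6 = 1.
Midpoints: Q̄_1 = 6936.5, P̄_2 = 6.50.
ε = (ΔQ_1/Q̄_1)/(ΔP_2/P̄_2) = (2955/6936.5)/(1/6.50) ≈ 2.77.

2.77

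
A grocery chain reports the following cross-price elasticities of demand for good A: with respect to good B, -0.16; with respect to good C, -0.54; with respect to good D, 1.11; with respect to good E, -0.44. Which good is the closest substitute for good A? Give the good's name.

good D

Substitutes have ε > 0. Among the positive values, 1.11 (good D) is largest.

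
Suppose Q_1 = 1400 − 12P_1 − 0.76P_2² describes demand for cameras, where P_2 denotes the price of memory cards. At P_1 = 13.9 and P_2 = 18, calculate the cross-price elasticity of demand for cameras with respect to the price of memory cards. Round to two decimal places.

At P_1 = 13.9 and P_2 = 18: Q_1 = 986.96.
∂Q_1/∂P_2 = -1.52P_2 = -1.52(18) = -27.3600.
ε = (∂Q_1/∂P_2)(P_2/Q_1) = -27.3600 × (18/986.96) ≈ -0.50.

-0.50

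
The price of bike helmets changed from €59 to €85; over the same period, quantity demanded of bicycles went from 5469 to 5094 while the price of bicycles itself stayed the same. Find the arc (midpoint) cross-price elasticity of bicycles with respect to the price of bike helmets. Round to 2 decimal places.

-0.20

ΔQ_A = 5094 − 5469 = -375; ΔP_B = 85 − 59 = 26.
Midpoints: Q̄_A = 5281.5, P̄_B = 72.00.
ε = (ΔQ_A/Q̄_A)/(ΔP_B/P̄_B) = (-375/5281.5)/(26/72.00) ≈ -0.20.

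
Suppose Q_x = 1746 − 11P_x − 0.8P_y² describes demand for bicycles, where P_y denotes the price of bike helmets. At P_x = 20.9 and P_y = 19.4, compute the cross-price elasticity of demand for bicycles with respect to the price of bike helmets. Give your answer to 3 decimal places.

-0.496

At P_x = 20.9 and P_y = 19.4: Q_x = 1215.012.
∂Q_x/∂P_y = -1.6P_y = -1.6(19.4) = -31.0400.
ε = (∂Q_x/∂P_y)(P_y/Q_x) = -31.0400 × (19.4/1215.012) ≈ -0.496.
ε < 0: complements.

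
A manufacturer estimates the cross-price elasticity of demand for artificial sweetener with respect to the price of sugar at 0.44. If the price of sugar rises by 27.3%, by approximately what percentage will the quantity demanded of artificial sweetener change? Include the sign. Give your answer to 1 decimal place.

12.0%

%ΔQ ≈ ε × %ΔP of sugar = 0.44 × (27.3%) = 12.0%.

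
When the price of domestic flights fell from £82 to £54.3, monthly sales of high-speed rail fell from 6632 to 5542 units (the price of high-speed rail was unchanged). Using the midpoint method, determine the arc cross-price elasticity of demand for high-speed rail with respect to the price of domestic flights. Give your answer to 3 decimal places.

0.441

ΔQ_A = 5542 − 6632 = -1090; ΔP_B = 54.3 − 82 = -27.7.
Midpoints: Q̄_A = 6087.0, P̄_B = 68.15.
ε = (ΔQ_A/Q̄_A)/(ΔP_B/P̄_B) = (-1090/6087.0)/(-27.7/68.15) ≈ 0.441.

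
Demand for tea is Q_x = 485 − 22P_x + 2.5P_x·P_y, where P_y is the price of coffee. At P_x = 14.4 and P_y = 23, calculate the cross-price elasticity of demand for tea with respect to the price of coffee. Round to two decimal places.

At P_x = 14.4 and P_y = 23: Q_x = 996.2.
∂Q_x/∂P_y = 2.5P_x = 2.5(14.4) = 36.0000.
ε = (∂Q_x/∂P_y)(P_y/Q_x) = 36.0000 × (23/996.2) ≈ 0.83.
ε > 0: substitutes.

0.83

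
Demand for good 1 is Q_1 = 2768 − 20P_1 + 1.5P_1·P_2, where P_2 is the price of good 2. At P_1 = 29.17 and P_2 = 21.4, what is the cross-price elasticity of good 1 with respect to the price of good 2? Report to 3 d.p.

0.300

At P_1 = 29.17 and P_2 = 21.4: Q_1 = 3120.957.
∂Q_1/∂P_2 = 1.5P_1 = 1.5(29.17) = 43.7550.
ε = (∂Q_1/∂P_2)(P_2/Q_1) = 43.7550 × (21.4/3120.957) ≈ 0.300.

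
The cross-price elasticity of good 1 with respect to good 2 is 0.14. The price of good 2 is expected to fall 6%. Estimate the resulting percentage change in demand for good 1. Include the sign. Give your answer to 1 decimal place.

-0.8%

%ΔQ ≈ ε × %ΔP of good 2 = 0.14 × (-6%) = -0.8%.
Demand for good 1 falls by about 0.8%.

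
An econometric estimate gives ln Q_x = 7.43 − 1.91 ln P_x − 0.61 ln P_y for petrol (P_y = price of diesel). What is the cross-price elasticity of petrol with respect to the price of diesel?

In a log-linear (constant-elasticity) demand function, the coefficient on ln P_y is the cross-price elasticity.
ε = -0.61. Negative, so petrol and diesel are complements.

-0.61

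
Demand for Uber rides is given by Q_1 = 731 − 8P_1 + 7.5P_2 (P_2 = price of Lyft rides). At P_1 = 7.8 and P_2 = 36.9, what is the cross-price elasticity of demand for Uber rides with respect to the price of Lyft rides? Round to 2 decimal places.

0.29

At P_1 = 7.8 and P_2 = 36.9: Q_1 = 945.35.
∂Q_1/∂P_2 = 7.5.
ε = (∂Q_1/∂P_2)(P_2/Q_1) = 7.5 × (36.9/945.35) ≈ 0.29.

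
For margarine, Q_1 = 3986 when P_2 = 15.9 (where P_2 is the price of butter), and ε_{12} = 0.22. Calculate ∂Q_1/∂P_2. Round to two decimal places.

55.15

ε = (∂Q_1/∂P_2)·(P_2/Q_1) ⇒ ∂Q_1/∂P_2 = ε·Q_1/P_2 = 0.22 × 3986/15.9 ≈ 55.15.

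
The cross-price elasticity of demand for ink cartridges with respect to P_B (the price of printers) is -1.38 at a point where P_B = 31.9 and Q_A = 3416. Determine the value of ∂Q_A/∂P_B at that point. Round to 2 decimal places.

-147.78

ε = (∂Q_A/∂P_B)·(P_B/Q_A) ⇒ ∂Q_A/∂P_B = ε·Q_A/P_B = -1.38 × 3416/31.9 ≈ -147.78.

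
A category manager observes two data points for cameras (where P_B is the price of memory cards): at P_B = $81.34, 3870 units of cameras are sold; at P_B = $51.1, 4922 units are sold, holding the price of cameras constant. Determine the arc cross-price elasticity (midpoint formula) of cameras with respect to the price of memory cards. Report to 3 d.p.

-0.524

ΔQ_A = 4922 − 3870 = 1052; ΔP_B = 51.1 − 81.34 = -30.24.
Midpoints: Q̄_A = 4396.0, P̄_B = 66.22.
ε = (ΔQ_A/Q̄_A)/(ΔP_B/P̄_B) = (1052/4396.0)/(-30.24/66.22) ≈ -0.524.
ε < 0: cameras and memory cards are complements.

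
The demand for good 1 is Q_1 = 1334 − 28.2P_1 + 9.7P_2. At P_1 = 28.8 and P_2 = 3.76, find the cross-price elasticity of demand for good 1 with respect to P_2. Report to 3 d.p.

0.065

At P_1 = 28.8 and P_2 = 3.76: Q_1 = 558.312.
∂Q_1/∂P_2 = 9.7.
ε = (∂Q_1/∂P_2)(P_2/Q_1) = 9.7 × (3.76/558.312) ≈ 0.065.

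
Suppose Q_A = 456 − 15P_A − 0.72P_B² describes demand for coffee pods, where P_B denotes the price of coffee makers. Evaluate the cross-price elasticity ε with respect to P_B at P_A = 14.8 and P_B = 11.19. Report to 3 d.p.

At P_A = 14.8 and P_B = 11.19: Q_A = 143.844.
∂Q_A/∂P_B = -1.44P_B = -1.44(11.19) = -16.1136.
ε = (∂Q_A/∂P_B)(P_B/Q_A) = -16.1136 × (11.19/143.844) ≈ -1.254.

-1.254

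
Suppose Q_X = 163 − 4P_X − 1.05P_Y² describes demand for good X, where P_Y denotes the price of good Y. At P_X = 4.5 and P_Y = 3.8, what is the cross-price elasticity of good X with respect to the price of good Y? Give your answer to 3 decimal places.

-0.234

At P_X = 4.5 and P_Y = 3.8: Q_X = 129.838.
∂Q_X/∂P_Y = -2.1P_Y = -2.1(3.8) = -7.9800.
ε = (∂Q_X/∂P_Y)(P_Y/Q_X) = -7.9800 × (3.8/129.838) ≈ -0.234.
ε < 0: complements.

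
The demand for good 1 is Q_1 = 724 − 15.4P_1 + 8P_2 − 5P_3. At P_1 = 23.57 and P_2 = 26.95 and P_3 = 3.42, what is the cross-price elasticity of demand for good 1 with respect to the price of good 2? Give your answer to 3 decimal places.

At P_1 = 23.57 and P_2 = 26.95 and P_3 = 3.42: Q_1 = 559.522.
∂Q_1/∂P_2 = 8.
ε = (∂Q_1/∂P_2)(P_2/Q_1) = 8 × (26.95/559.522) ≈ 0.385.
Since ε > 0, good 1 and good 2 are substitutes.

0.385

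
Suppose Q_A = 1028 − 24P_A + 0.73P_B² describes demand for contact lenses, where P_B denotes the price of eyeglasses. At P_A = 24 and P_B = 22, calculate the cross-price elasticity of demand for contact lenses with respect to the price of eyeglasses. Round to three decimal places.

0.877

At P_A = 24 and P_B = 22: Q_A = 805.32.
∂Q_A/∂P_B = 1.46P_B = 1.46(22) = 32.1200.
ε = (∂Q_A/∂P_B)(P_B/Q_A) = 32.1200 × (22/805.32) ≈ 0.877.
ε > 0: substitutes.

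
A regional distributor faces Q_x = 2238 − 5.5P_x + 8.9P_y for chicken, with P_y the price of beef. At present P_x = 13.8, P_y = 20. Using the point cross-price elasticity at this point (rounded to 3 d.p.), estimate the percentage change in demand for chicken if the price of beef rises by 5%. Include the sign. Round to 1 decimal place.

At P_x = 13.8, P_y = 20: Q_x = 2340.1.
∂Q_x/∂P_y = 8.9.
ε = (∂Q_x/∂P_y)(P_y/Q_x) = 8.9000 × 20/2340.1 ≈ 0.076.
%ΔQ_x ≈ ε × %ΔP_y = 0.076 × (5%) = 0.4%.

0.4%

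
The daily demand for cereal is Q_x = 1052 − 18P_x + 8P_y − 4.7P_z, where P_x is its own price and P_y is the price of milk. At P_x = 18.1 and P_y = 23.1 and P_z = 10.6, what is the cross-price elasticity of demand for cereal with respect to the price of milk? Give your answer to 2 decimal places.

0.21

At P_x = 18.1 and P_y = 23.1 and P_z = 10.6: Q_x = 861.18.
∂Q_x/∂P_y = 8.
ε = (∂Q_x/∂P_y)(P_y/Q_x) = 8 × (23.1/861.18) ≈ 0.21.
Since ε > 0, cereal and milk are substitutes.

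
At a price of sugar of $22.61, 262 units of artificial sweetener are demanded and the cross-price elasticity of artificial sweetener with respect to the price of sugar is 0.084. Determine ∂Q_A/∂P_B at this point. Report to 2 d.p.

0.97

ε = (∂Q_A/∂P_B)·(P_B/Q_A) ⇒ ∂Q_A/∂P_B = ε·Q_A/P_B = 0.084 × 262/22.61 ≈ 0.97.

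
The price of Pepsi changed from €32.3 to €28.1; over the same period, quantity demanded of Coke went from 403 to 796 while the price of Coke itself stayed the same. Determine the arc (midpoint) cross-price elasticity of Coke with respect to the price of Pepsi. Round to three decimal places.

ΔQ_A = 796 − 403 = 393; ΔP_B = 28.1 − 32.3 = -4.2.
Midpoints: Q̄_A = 599.5, P̄_B = 30.20.
ε = (ΔQ_A/Q̄_A)/(ΔP_B/P̄_B) = (393/599.5)/(-4.2/30.20) ≈ -4.714.
ε < 0: Coke and Pepsi are complements.

-4.714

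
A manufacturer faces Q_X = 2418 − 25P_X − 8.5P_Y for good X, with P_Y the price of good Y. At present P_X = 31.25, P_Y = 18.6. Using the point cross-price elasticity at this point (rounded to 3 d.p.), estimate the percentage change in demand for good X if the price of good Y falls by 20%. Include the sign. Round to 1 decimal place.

2.1%

At P_X = 31.25, P_Y = 18.6: Q_X = 1478.65.
∂Q_X/∂P_Y = -8.5.
ε = (∂Q_X/∂P_Y)(P_Y/Q_X) = -8.5000 × 18.6/1478.65 ≈ -0.107.
%ΔQ_X ≈ ε × %ΔP_Y = -0.107 × (-20%) = 2.1%.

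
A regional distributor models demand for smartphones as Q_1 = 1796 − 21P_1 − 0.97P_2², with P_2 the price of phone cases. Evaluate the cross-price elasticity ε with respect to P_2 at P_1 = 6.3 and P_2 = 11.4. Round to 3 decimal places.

-0.164

At P_1 = 6.3 and P_2 = 11.4: Q_1 = 1537.639.
∂Q_1/∂P_2 = -1.94P_2 = -1.94(11.4) = -22.1160.
ε = (∂Q_1/∂P_2)(P_2/Q_1) = -22.1160 × (11.4/1537.639) ≈ -0.164.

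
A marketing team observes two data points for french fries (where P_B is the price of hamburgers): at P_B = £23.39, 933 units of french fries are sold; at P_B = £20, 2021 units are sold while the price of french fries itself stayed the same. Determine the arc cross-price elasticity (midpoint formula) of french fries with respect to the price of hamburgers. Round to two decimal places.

-4.71

ΔQ_A = 2021 − 933 = 1088; ΔP_B = 20 − 23.39 = -3.39.
Midpoints: Q̄_A = 1477.0, P̄_B = 21.70.
ε = (ΔQ_A/Q̄_A)/(ΔP_B/P̄_B) = (1088/1477.0)/(-3.39/21.70) ≈ -4.71.
ε < 0: french fries and hamburgers are complements.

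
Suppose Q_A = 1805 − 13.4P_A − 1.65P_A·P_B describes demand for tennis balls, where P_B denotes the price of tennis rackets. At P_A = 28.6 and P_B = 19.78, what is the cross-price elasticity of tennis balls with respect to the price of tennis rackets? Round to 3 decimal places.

-1.911

At P_A = 28.6 and P_B = 19.78: Q_A = 488.342.
∂Q_A/∂P_B = -1.65P_A = -1.65(28.6) = -47.1900.
ε = (∂Q_A/∂P_B)(P_B/Q_A) = -47.1900 × (19.78/488.342) ≈ -1.911.
ε < 0: complements.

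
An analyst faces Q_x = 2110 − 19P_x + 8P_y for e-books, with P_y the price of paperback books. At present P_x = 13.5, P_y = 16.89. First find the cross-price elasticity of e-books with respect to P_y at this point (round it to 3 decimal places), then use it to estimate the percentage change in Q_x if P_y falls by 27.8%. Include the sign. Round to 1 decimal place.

-1.9%

At P_x = 13.5, P_y = 16.89: Q_x = 1988.62.
∂Q_x/∂P_y = 8.
ε = (∂Q_x/∂P_y)(P_y/Q_x) = 8.0000 × 16.89/1988.62 ≈ 0.068.
%ΔQ_x ≈ ε × %ΔP_y = 0.068 × (-27.8%) = -1.9%.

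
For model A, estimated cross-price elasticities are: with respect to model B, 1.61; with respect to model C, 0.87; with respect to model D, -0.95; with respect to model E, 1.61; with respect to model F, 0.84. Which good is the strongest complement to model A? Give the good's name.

Complements have ε < 0. The most negative value is -0.95 (model D).

model D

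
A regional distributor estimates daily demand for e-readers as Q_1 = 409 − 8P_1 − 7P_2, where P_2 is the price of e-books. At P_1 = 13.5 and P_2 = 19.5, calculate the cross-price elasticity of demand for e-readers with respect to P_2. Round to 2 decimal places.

At P_1 = 13.5 and P_2 = 19.5: Q_1 = 164.5.
∂Q_1/∂P_2 = -7.
ε = (∂Q_1/∂P_2)(P_2/Q_1) = -7 × (19.5/164.5) ≈ -0.83.
Since ε < 0, e-readers and e-books are complements.

-0.83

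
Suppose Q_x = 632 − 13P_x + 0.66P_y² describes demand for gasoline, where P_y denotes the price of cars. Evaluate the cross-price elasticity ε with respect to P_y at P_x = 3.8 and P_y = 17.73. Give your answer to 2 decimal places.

0.53

At P_x = 3.8 and P_y = 17.73: Q_x = 790.073.
∂Q_x/∂P_y = 1.32P_y = 1.32(17.73) = 23.4036.
ε = (∂Q_x/∂P_y)(P_y/Q_x) = 23.4036 × (17.73/790.073) ≈ 0.53.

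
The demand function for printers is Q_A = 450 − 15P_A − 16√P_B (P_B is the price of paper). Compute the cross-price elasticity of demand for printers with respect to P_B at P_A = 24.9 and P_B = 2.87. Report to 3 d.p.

At P_A = 24.9 and P_B = 2.87: Q_A = 49.394.
∂Q_A/∂P_B = -16/(2√P_B) = -16/(2√2.87) = -4.7223.
ε = (∂Q_A/∂P_B)(P_B/Q_A) = -4.7223 × (2.87/49.394) ≈ -0.274.

-0.274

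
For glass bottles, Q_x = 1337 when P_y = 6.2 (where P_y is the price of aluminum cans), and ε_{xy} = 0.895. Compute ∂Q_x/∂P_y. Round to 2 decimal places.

ε = (∂Q_x/∂P_y)·(P_y/Q_x) ⇒ ∂Q_x/∂P_y = ε·Q_x/P_y = 0.895 × 1337/6.2 ≈ 193.00.

193.00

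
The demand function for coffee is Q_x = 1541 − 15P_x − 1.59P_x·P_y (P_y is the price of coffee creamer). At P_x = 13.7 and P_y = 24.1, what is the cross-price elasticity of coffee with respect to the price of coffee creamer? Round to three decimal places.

-0.648

At P_x = 13.7 and P_y = 24.1: Q_x = 810.530.
∂Q_x/∂P_y = -1.59P_x = -1.59(13.7) = -21.7830.
ε = (∂Q_x/∂P_y)(P_y/Q_x) = -21.7830 × (24.1/810.530) ≈ -0.648.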